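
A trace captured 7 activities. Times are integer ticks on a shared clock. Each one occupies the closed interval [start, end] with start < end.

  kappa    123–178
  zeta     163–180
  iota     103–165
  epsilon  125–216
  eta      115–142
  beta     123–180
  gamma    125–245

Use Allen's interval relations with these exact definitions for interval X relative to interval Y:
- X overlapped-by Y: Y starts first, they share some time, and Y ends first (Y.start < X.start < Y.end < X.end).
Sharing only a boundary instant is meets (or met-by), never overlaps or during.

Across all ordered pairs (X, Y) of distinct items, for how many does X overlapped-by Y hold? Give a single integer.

Checking all 42 ordered pairs for relation 'overlapped-by'; matching pairs in alphabetical order:
(beta, eta): beta overlapped-by eta ✓
(beta, iota): beta overlapped-by iota ✓
(epsilon, beta): epsilon overlapped-by beta ✓
(epsilon, eta): epsilon overlapped-by eta ✓
(epsilon, iota): epsilon overlapped-by iota ✓
(epsilon, kappa): epsilon overlapped-by kappa ✓
(gamma, beta): gamma overlapped-by beta ✓
(gamma, eta): gamma overlapped-by eta ✓
(gamma, iota): gamma overlapped-by iota ✓
(gamma, kappa): gamma overlapped-by kappa ✓
(kappa, eta): kappa overlapped-by eta ✓
(kappa, iota): kappa overlapped-by iota ✓
(zeta, iota): zeta overlapped-by iota ✓
(zeta, kappa): zeta overlapped-by kappa ✓
Count: 14.

14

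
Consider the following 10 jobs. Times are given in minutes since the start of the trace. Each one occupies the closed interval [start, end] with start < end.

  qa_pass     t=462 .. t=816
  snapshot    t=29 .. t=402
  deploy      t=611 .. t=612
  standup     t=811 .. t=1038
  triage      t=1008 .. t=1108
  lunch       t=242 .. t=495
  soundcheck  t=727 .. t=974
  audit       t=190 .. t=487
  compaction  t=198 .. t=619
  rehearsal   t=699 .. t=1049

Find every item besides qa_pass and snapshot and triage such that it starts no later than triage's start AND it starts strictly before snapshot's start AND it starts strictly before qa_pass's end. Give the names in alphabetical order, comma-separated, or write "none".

Conditions: its start is no later than triage's start (X.start <= t=1008) AND its start is strictly before snapshot's start (X.start < t=29) AND its start is strictly before qa_pass's end (X.start < t=816).
audit: start t=190 <= t=1008? ✓; start t=190 < t=29? ✗; start t=190 < t=816? ✓ → no.
compaction: start t=198 <= t=1008? ✓; start t=198 < t=29? ✗; start t=198 < t=816? ✓ → no.
deploy: start t=611 <= t=1008? ✓; start t=611 < t=29? ✗; start t=611 < t=816? ✓ → no.
lunch: start t=242 <= t=1008? ✓; start t=242 < t=29? ✗; start t=242 < t=816? ✓ → no.
rehearsal: start t=699 <= t=1008? ✓; start t=699 < t=29? ✗; start t=699 < t=816? ✓ → no.
soundcheck: start t=727 <= t=1008? ✓; start t=727 < t=29? ✗; start t=727 < t=816? ✓ → no.
standup: start t=811 <= t=1008? ✓; start t=811 < t=29? ✗; start t=811 < t=816? ✓ → no.
Result: none.

none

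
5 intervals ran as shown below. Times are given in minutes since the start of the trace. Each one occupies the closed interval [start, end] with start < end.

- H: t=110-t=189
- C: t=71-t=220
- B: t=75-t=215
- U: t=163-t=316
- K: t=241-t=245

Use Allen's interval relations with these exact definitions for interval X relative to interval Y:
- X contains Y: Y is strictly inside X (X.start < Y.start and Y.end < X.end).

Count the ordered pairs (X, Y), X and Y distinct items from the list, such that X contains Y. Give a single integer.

Checking all 20 ordered pairs for relation 'contains'; matching pairs in alphabetical order:
(B, H): B contains H ✓
(C, B): C contains B ✓
(C, H): C contains H ✓
(U, K): U contains K ✓
Count: 4.

4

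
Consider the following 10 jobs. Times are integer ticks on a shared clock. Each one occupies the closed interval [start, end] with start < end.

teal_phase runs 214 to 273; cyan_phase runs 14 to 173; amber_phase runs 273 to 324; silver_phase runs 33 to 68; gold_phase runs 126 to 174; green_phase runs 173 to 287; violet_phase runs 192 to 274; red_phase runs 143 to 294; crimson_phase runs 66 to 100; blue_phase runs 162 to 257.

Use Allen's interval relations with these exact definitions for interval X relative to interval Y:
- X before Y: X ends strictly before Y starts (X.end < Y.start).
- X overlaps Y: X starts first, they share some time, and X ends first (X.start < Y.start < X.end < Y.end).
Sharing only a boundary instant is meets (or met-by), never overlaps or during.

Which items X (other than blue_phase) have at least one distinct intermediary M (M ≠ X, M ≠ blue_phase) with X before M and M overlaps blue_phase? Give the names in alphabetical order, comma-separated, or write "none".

Target blue_phase = [162, 257].
Intermediaries M with M overlaps blue_phase: cyan_phase, gold_phase.
Via cyan_phase — items with X before cyan_phase: none.
Via gold_phase — items with X before gold_phase: crimson_phase, silver_phase.
Union: crimson_phase, silver_phase.

crimson_phase, silver_phase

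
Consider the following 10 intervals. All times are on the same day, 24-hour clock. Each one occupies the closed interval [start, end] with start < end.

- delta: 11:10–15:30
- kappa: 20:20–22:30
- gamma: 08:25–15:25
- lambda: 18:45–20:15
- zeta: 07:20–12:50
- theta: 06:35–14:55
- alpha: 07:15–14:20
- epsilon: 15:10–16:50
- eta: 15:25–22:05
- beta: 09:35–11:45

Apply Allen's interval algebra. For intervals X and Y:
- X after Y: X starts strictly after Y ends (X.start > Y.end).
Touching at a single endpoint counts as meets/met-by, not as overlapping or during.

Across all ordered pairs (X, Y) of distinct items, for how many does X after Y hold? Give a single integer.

23

Checking all 90 ordered pairs for relation 'after'; matching pairs in alphabetical order:
(epsilon, alpha): epsilon after alpha ✓
(epsilon, beta): epsilon after beta ✓
(epsilon, theta): epsilon after theta ✓
(epsilon, zeta): epsilon after zeta ✓
(eta, alpha): eta after alpha ✓
(eta, beta): eta after beta ✓
(eta, theta): eta after theta ✓
(eta, zeta): eta after zeta ✓
(kappa, alpha): kappa after alpha ✓
(kappa, beta): kappa after beta ✓
(kappa, delta): kappa after delta ✓
(kappa, epsilon): kappa after epsilon ✓
(kappa, gamma): kappa after gamma ✓
(kappa, lambda): kappa after lambda ✓
(kappa, theta): kappa after theta ✓
(kappa, zeta): kappa after zeta ✓
(lambda, alpha): lambda after alpha ✓
(lambda, beta): lambda after beta ✓
(lambda, delta): lambda after delta ✓
(lambda, epsilon): lambda after epsilon ✓
(lambda, gamma): lambda after gamma ✓
(lambda, theta): lambda after theta ✓
(lambda, zeta): lambda after zeta ✓
Count: 23.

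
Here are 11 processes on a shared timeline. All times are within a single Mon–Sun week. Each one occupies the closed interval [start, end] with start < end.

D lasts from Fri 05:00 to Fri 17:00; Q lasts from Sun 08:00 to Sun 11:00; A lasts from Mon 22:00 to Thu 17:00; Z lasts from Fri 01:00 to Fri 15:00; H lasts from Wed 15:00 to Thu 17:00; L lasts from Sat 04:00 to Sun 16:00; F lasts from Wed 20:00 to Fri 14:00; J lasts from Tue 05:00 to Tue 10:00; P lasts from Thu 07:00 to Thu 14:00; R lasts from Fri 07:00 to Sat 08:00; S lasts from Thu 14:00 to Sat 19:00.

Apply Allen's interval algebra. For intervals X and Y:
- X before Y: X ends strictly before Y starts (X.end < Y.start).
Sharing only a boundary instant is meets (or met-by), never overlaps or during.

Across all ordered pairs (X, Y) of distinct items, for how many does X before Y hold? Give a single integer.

Checking all 110 ordered pairs for relation 'before'; matching pairs in alphabetical order:
(A, D): A before D ✓
(A, L): A before L ✓
(A, Q): A before Q ✓
(A, R): A before R ✓
(A, Z): A before Z ✓
(D, L): D before L ✓
(D, Q): D before Q ✓
(F, L): F before L ✓
(F, Q): F before Q ✓
(H, D): H before D ✓
(H, L): H before L ✓
(H, Q): H before Q ✓
(H, R): H before R ✓
(H, Z): H before Z ✓
(J, D): J before D ✓
(J, F): J before F ✓
(J, H): J before H ✓
(J, L): J before L ✓
(J, P): J before P ✓
(J, Q): J before Q ✓
(J, R): J before R ✓
(J, S): J before S ✓
(J, Z): J before Z ✓
(P, D): P before D ✓
... plus 8 further pairs not listed.
Count: 32.

32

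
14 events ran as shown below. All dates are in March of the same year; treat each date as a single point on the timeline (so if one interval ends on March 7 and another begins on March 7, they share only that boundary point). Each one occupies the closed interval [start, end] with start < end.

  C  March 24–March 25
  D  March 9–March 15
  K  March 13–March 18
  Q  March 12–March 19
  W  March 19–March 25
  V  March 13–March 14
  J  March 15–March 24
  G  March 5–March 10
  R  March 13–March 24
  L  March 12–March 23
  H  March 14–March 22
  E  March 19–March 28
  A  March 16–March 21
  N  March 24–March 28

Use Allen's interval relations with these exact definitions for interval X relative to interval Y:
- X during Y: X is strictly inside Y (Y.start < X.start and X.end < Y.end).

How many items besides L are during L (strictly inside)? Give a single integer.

Target L = [March 12, March 23].
A [March 16, March 21] → during → counts.
C [March 24, March 25] → after → no.
D [March 9, March 15] → overlaps → no.
E [March 19, March 28] → overlapped-by → no.
G [March 5, March 10] → before → no.
H [March 14, March 22] → during → counts.
J [March 15, March 24] → overlapped-by → no.
K [March 13, March 18] → during → counts.
N [March 24, March 28] → after → no.
Q [March 12, March 19] → starts → no.
R [March 13, March 24] → overlapped-by → no.
V [March 13, March 14] → during → counts.
W [March 19, March 25] → overlapped-by → no.
Total: 4.

4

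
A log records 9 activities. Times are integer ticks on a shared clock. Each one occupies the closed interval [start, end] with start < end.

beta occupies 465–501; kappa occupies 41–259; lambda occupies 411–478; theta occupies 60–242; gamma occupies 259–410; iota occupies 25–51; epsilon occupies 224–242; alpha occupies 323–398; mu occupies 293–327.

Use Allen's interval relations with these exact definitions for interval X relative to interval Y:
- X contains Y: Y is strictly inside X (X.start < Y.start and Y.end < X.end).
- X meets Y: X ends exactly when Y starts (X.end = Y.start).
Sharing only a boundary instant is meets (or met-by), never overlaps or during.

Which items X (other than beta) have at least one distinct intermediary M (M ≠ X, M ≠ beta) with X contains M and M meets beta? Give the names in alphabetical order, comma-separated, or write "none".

none

Target beta = [465, 501].
Intermediaries M with M meets beta: none.
Union: none.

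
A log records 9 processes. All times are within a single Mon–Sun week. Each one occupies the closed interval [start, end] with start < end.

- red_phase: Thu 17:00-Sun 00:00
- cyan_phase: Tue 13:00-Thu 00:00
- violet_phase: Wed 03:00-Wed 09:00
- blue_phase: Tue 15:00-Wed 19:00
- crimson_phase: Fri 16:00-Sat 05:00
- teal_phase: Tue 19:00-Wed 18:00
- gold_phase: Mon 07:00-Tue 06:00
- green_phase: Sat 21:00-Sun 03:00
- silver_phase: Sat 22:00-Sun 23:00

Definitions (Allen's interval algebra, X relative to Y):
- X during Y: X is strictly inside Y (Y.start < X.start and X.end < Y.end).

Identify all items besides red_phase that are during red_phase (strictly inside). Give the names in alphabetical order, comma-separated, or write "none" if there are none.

crimson_phase

Target red_phase = [Thu 17:00, Sun 00:00].
blue_phase [Tue 15:00, Wed 19:00] → before → no.
crimson_phase [Fri 16:00, Sat 05:00] → during → yes.
cyan_phase [Tue 13:00, Thu 00:00] → before → no.
gold_phase [Mon 07:00, Tue 06:00] → before → no.
green_phase [Sat 21:00, Sun 03:00] → overlapped-by → no.
silver_phase [Sat 22:00, Sun 23:00] → overlapped-by → no.
teal_phase [Tue 19:00, Wed 18:00] → before → no.
violet_phase [Wed 03:00, Wed 09:00] → before → no.
Result: crimson_phase.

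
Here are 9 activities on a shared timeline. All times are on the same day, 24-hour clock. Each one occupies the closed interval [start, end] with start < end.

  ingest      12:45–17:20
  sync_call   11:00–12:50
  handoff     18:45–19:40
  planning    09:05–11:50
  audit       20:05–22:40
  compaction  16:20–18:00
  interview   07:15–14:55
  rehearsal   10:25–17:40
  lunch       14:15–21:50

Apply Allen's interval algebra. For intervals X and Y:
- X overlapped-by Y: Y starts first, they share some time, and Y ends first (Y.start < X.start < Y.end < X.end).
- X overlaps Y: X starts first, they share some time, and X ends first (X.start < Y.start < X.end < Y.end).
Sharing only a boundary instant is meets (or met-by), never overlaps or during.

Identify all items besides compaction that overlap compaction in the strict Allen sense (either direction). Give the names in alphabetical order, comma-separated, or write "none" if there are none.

ingest, rehearsal

Target compaction = [16:20, 18:00].
audit [20:05, 22:40] → after → no.
handoff [18:45, 19:40] → after → no.
ingest [12:45, 17:20] → overlaps → yes.
interview [07:15, 14:55] → before → no.
lunch [14:15, 21:50] → contains → no.
planning [09:05, 11:50] → before → no.
rehearsal [10:25, 17:40] → overlaps → yes.
sync_call [11:00, 12:50] → before → no.
Result: ingest, rehearsal.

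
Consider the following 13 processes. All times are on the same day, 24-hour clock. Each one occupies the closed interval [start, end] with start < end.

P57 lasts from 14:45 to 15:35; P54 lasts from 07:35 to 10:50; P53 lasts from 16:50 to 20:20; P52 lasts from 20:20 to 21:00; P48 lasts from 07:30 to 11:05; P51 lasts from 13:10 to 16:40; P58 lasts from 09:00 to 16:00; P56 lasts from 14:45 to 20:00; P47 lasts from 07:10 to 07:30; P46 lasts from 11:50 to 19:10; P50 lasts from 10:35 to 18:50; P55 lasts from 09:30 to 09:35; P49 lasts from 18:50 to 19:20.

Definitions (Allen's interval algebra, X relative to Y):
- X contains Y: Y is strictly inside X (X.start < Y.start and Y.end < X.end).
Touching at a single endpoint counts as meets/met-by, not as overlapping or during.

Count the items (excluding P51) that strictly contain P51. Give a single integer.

2

Target P51 = [13:10, 16:40].
P46 [11:50, 19:10] → contains → counts.
P47 [07:10, 07:30] → before → no.
P48 [07:30, 11:05] → before → no.
P49 [18:50, 19:20] → after → no.
P50 [10:35, 18:50] → contains → counts.
P52 [20:20, 21:00] → after → no.
P53 [16:50, 20:20] → after → no.
P54 [07:35, 10:50] → before → no.
P55 [09:30, 09:35] → before → no.
P56 [14:45, 20:00] → overlapped-by → no.
P57 [14:45, 15:35] → during → no.
P58 [09:00, 16:00] → overlaps → no.
Total: 2.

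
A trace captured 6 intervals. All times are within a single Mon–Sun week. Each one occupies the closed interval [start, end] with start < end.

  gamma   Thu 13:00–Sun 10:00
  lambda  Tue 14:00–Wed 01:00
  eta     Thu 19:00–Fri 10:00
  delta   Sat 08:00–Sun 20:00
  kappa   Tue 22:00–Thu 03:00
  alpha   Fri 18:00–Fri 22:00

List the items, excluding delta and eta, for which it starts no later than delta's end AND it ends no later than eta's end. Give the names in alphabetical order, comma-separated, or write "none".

kappa, lambda

Conditions: its start is no later than delta's end (X.start <= Sun 20:00) AND its end is no later than eta's end (X.end <= Fri 10:00).
alpha: start Fri 18:00 <= Sun 20:00? ✓; end Fri 22:00 <= Fri 10:00? ✗ → no.
gamma: start Thu 13:00 <= Sun 20:00? ✓; end Sun 10:00 <= Fri 10:00? ✗ → no.
kappa: start Tue 22:00 <= Sun 20:00? ✓; end Thu 03:00 <= Fri 10:00? ✓ → yes.
lambda: start Tue 14:00 <= Sun 20:00? ✓; end Wed 01:00 <= Fri 10:00? ✓ → yes.
Result: kappa, lambda.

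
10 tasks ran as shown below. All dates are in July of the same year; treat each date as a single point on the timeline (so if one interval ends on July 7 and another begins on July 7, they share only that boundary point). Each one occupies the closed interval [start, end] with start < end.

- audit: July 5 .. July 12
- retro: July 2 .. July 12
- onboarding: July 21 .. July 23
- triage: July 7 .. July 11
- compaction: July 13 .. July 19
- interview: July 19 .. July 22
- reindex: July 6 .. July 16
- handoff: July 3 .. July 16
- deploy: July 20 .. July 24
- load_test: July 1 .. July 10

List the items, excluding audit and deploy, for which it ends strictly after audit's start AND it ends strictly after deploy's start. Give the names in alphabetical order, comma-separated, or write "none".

interview, onboarding

Conditions: its end is strictly after audit's start (X.end > July 5) AND its end is strictly after deploy's start (X.end > July 20).
compaction: end July 19 > July 5? ✓; end July 19 > July 20? ✗ → no.
handoff: end July 16 > July 5? ✓; end July 16 > July 20? ✗ → no.
interview: end July 22 > July 5? ✓; end July 22 > July 20? ✓ → yes.
load_test: end July 10 > July 5? ✓; end July 10 > July 20? ✗ → no.
onboarding: end July 23 > July 5? ✓; end July 23 > July 20? ✓ → yes.
reindex: end July 16 > July 5? ✓; end July 16 > July 20? ✗ → no.
retro: end July 12 > July 5? ✓; end July 12 > July 20? ✗ → no.
triage: end July 11 > July 5? ✓; end July 11 > July 20? ✗ → no.
Result: interview, onboarding.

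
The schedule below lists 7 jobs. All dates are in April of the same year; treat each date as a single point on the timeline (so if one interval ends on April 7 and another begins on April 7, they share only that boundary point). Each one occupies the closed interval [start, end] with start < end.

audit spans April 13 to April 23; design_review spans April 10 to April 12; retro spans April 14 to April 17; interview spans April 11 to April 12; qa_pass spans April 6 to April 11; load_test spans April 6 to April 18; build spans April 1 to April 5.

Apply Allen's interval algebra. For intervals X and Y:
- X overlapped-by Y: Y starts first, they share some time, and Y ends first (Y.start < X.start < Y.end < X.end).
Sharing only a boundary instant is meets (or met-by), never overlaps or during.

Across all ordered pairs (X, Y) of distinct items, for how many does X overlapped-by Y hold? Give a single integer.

Checking all 42 ordered pairs for relation 'overlapped-by'; matching pairs in alphabetical order:
(audit, load_test): audit overlapped-by load_test ✓
(design_review, qa_pass): design_review overlapped-by qa_pass ✓
Count: 2.

2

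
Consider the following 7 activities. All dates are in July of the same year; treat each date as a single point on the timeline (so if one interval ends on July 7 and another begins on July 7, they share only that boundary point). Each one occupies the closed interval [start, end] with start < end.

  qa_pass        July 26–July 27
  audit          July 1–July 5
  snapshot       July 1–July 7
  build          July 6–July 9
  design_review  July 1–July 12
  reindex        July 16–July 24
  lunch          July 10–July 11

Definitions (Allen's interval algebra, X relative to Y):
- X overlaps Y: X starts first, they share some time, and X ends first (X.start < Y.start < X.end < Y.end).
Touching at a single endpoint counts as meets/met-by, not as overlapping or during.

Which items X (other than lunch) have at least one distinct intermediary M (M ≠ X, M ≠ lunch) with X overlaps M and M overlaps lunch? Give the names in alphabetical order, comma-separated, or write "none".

none

Target lunch = [July 10, July 11].
Intermediaries M with M overlaps lunch: none.
Union: none.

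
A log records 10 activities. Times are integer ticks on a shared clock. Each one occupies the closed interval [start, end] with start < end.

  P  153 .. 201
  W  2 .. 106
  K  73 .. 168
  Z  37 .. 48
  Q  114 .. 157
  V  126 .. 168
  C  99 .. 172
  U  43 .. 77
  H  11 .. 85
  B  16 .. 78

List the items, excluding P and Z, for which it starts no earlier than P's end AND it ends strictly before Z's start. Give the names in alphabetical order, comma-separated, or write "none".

Conditions: its start is no earlier than P's end (X.start >= 201) AND its end is strictly before Z's start (X.end < 37).
B: start 16 >= 201? ✗; end 78 < 37? ✗ → no.
C: start 99 >= 201? ✗; end 172 < 37? ✗ → no.
H: start 11 >= 201? ✗; end 85 < 37? ✗ → no.
K: start 73 >= 201? ✗; end 168 < 37? ✗ → no.
Q: start 114 >= 201? ✗; end 157 < 37? ✗ → no.
U: start 43 >= 201? ✗; end 77 < 37? ✗ → no.
V: start 126 >= 201? ✗; end 168 < 37? ✗ → no.
W: start 2 >= 201? ✗; end 106 < 37? ✗ → no.
Result: none.

none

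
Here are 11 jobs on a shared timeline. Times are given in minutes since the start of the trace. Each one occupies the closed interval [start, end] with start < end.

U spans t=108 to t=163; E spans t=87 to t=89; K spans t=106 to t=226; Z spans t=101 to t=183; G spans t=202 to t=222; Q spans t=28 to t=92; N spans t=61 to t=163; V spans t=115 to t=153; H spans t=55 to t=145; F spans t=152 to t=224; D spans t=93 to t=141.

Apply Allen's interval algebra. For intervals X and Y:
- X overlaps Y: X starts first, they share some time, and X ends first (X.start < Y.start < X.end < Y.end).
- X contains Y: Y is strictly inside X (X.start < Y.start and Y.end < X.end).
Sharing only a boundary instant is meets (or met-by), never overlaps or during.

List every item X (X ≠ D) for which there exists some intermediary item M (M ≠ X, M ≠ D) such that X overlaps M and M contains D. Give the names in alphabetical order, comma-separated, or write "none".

Target D = [t=93, t=141].
Intermediaries M with M contains D: H, N.
Via H — items with X overlaps H: Q.
Via N — items with X overlaps N: H, Q.
Union: H, Q.

H, Q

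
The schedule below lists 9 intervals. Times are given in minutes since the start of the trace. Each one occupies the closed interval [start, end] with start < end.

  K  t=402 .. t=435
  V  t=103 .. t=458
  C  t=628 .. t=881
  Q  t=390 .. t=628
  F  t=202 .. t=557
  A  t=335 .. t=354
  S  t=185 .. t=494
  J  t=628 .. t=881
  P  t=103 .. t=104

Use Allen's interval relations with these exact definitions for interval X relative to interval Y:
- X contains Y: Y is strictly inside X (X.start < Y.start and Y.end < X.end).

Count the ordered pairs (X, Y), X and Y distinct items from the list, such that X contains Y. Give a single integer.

Checking all 72 ordered pairs for relation 'contains'; matching pairs in alphabetical order:
(F, A): F contains A ✓
(F, K): F contains K ✓
(Q, K): Q contains K ✓
(S, A): S contains A ✓
(S, K): S contains K ✓
(V, A): V contains A ✓
(V, K): V contains K ✓
Count: 7.

7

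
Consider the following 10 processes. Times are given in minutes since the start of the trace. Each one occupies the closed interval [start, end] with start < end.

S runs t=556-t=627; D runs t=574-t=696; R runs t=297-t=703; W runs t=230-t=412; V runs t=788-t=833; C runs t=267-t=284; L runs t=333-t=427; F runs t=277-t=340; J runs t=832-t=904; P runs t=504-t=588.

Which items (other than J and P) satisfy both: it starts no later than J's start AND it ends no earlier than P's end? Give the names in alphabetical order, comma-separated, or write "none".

Conditions: its start is no later than J's start (X.start <= t=832) AND its end is no earlier than P's end (X.end >= t=588).
C: start t=267 <= t=832? ✓; end t=284 >= t=588? ✗ → no.
D: start t=574 <= t=832? ✓; end t=696 >= t=588? ✓ → yes.
F: start t=277 <= t=832? ✓; end t=340 >= t=588? ✗ → no.
L: start t=333 <= t=832? ✓; end t=427 >= t=588? ✗ → no.
R: start t=297 <= t=832? ✓; end t=703 >= t=588? ✓ → yes.
S: start t=556 <= t=832? ✓; end t=627 >= t=588? ✓ → yes.
V: start t=788 <= t=832? ✓; end t=833 >= t=588? ✓ → yes.
W: start t=230 <= t=832? ✓; end t=412 >= t=588? ✗ → no.
Result: D, R, S, V.

D, R, S, V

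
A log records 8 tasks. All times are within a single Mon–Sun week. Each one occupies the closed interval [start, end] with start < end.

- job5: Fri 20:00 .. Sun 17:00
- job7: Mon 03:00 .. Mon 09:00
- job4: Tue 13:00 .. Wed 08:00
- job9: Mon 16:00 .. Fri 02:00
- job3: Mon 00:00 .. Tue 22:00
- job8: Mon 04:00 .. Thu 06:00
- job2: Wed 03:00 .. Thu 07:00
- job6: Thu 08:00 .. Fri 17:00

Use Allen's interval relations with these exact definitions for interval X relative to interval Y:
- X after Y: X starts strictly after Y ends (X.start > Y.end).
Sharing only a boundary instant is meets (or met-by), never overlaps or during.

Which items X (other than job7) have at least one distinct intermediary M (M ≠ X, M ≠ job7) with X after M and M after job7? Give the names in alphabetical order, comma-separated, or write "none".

job5, job6

Target job7 = [Mon 03:00, Mon 09:00].
Intermediaries M with M after job7: job2, job4, job5, job6, job9.
Via job2 — items with X after job2: job5, job6.
Via job4 — items with X after job4: job5, job6.
Via job5 — items with X after job5: none.
Via job6 — items with X after job6: job5.
Via job9 — items with X after job9: job5.
Union: job5, job6.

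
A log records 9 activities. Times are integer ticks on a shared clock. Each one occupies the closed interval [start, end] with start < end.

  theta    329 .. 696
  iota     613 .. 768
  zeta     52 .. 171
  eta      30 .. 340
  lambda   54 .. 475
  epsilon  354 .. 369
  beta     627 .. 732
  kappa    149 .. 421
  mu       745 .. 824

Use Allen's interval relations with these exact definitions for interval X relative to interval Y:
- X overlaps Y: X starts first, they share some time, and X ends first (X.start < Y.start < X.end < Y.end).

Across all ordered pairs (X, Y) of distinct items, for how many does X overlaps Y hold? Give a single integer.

10

Checking all 72 ordered pairs for relation 'overlaps'; matching pairs in alphabetical order:
(eta, kappa): eta overlaps kappa ✓
(eta, lambda): eta overlaps lambda ✓
(eta, theta): eta overlaps theta ✓
(iota, mu): iota overlaps mu ✓
(kappa, theta): kappa overlaps theta ✓
(lambda, theta): lambda overlaps theta ✓
(theta, beta): theta overlaps beta ✓
(theta, iota): theta overlaps iota ✓
(zeta, kappa): zeta overlaps kappa ✓
(zeta, lambda): zeta overlaps lambda ✓
Count: 10.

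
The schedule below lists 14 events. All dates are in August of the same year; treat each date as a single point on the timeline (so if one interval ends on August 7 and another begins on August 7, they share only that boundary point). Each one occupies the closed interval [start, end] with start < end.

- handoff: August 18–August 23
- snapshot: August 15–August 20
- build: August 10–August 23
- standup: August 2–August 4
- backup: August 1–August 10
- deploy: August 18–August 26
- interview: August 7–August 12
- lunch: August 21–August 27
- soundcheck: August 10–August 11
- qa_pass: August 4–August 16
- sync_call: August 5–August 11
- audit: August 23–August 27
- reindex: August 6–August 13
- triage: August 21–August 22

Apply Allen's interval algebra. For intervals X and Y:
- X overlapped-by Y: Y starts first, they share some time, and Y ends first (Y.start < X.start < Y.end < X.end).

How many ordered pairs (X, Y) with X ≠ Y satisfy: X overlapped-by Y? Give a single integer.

18

Checking all 182 ordered pairs for relation 'overlapped-by'; matching pairs in alphabetical order:
(audit, deploy): audit overlapped-by deploy ✓
(build, interview): build overlapped-by interview ✓
(build, qa_pass): build overlapped-by qa_pass ✓
(build, reindex): build overlapped-by reindex ✓
(build, sync_call): build overlapped-by sync_call ✓
(deploy, build): deploy overlapped-by build ✓
(deploy, snapshot): deploy overlapped-by snapshot ✓
(handoff, snapshot): handoff overlapped-by snapshot ✓
(interview, backup): interview overlapped-by backup ✓
(interview, sync_call): interview overlapped-by sync_call ✓
(lunch, build): lunch overlapped-by build ✓
(lunch, deploy): lunch overlapped-by deploy ✓
(lunch, handoff): lunch overlapped-by handoff ✓
(qa_pass, backup): qa_pass overlapped-by backup ✓
(reindex, backup): reindex overlapped-by backup ✓
(reindex, sync_call): reindex overlapped-by sync_call ✓
(snapshot, qa_pass): snapshot overlapped-by qa_pass ✓
(sync_call, backup): sync_call overlapped-by backup ✓
Count: 18.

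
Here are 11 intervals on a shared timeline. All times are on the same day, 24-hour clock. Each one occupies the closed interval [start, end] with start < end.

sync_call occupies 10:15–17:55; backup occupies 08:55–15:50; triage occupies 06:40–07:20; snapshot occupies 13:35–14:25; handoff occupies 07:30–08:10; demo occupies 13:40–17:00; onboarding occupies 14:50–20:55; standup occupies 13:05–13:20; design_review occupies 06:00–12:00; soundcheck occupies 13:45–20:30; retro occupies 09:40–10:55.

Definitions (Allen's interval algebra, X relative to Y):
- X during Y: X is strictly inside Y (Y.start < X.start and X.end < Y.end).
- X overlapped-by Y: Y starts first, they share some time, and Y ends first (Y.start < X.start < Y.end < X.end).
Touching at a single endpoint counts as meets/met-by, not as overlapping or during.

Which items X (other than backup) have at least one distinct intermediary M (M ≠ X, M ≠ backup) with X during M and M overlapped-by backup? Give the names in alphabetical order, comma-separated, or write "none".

demo, snapshot, standup

Target backup = [08:55, 15:50].
Intermediaries M with M overlapped-by backup: demo, onboarding, soundcheck, sync_call.
Via demo — items with X during demo: none.
Via onboarding — items with X during onboarding: none.
Via soundcheck — items with X during soundcheck: none.
Via sync_call — items with X during sync_call: demo, snapshot, standup.
Union: demo, snapshot, standup.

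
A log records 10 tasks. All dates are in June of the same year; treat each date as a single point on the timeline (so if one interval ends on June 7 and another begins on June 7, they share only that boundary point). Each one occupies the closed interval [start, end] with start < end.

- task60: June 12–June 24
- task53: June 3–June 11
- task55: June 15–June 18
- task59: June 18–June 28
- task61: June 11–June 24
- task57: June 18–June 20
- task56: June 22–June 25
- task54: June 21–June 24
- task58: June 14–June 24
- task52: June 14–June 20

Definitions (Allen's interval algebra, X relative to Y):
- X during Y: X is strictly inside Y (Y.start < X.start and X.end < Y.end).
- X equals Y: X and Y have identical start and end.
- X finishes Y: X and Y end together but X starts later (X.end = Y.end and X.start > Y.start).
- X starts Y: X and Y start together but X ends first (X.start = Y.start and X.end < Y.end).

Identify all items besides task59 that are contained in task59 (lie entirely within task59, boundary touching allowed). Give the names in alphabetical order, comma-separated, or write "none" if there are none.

task54, task56, task57

Target task59 = [June 18, June 28].
task52 [June 14, June 20] → overlaps → no.
task53 [June 3, June 11] → before → no.
task54 [June 21, June 24] → during → yes.
task55 [June 15, June 18] → meets → no.
task56 [June 22, June 25] → during → yes.
task57 [June 18, June 20] → starts → yes.
task58 [June 14, June 24] → overlaps → no.
task60 [June 12, June 24] → overlaps → no.
task61 [June 11, June 24] → overlaps → no.
Result: task54, task56, task57.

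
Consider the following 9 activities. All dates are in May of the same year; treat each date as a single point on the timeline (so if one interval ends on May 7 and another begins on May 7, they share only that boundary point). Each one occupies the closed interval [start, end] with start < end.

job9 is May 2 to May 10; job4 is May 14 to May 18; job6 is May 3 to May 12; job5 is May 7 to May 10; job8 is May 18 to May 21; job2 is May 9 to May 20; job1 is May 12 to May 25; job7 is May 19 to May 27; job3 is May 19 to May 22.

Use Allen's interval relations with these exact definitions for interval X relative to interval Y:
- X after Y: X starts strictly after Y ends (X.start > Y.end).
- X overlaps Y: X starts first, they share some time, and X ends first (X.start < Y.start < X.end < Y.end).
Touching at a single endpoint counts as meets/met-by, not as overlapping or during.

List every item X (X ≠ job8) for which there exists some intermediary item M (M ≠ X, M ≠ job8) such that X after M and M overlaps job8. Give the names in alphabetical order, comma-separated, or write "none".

Target job8 = [May 18, May 21].
Intermediaries M with M overlaps job8: job2.
Via job2 — items with X after job2: none.
Union: none.

none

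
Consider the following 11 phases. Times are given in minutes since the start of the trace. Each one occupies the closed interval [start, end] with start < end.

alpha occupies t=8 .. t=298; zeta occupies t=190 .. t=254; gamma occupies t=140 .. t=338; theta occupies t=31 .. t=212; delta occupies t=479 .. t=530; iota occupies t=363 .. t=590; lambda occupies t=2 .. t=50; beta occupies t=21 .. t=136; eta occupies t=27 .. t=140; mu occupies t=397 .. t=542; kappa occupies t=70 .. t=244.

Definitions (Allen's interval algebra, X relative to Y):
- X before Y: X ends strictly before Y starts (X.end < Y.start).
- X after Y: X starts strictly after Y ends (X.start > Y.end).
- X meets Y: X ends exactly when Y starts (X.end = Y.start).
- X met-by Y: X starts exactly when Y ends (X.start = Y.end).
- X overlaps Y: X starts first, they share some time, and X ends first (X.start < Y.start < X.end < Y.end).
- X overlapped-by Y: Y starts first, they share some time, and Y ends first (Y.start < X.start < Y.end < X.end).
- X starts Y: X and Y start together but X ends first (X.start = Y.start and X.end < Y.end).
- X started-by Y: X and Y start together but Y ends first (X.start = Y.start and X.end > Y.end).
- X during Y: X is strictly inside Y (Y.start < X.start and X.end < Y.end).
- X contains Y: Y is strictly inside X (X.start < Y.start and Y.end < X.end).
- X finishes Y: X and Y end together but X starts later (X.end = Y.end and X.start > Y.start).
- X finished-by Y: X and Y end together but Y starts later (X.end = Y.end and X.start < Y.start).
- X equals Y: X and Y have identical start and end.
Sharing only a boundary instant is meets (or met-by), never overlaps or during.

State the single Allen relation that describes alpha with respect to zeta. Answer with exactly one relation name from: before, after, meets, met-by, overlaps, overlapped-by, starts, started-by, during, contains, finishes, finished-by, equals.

contains

alpha = [t=8, t=298]; zeta = [t=190, t=254].
Compare endpoints: alpha.start < zeta.start, alpha.start < zeta.end, alpha.end > zeta.start, alpha.end > zeta.end.
That pattern is 'contains'.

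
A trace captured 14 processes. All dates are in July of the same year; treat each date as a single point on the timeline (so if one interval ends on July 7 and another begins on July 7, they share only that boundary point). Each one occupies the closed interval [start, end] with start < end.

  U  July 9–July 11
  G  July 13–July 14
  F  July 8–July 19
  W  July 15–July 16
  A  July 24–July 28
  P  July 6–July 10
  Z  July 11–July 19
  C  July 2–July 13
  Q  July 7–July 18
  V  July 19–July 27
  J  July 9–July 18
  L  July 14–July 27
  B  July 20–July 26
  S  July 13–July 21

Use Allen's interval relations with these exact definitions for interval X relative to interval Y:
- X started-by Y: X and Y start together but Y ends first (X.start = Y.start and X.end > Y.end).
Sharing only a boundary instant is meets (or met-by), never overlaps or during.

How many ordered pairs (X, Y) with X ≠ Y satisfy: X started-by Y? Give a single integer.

2

Checking all 182 ordered pairs for relation 'started-by'; matching pairs in alphabetical order:
(J, U): J started-by U ✓
(S, G): S started-by G ✓
Count: 2.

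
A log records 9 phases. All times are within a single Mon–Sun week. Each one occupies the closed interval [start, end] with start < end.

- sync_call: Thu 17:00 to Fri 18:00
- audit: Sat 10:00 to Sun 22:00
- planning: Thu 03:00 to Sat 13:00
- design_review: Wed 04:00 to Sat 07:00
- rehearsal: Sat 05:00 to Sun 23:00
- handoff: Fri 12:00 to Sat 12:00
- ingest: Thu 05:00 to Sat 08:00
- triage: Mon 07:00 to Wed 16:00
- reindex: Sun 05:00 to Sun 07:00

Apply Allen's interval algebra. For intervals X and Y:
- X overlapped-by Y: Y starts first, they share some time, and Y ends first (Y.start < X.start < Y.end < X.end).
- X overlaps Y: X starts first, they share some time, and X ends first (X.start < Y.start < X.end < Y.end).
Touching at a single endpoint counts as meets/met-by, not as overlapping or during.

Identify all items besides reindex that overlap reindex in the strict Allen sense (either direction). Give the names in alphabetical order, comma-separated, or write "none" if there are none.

Target reindex = [Sun 05:00, Sun 07:00].
audit [Sat 10:00, Sun 22:00] → contains → no.
design_review [Wed 04:00, Sat 07:00] → before → no.
handoff [Fri 12:00, Sat 12:00] → before → no.
ingest [Thu 05:00, Sat 08:00] → before → no.
planning [Thu 03:00, Sat 13:00] → before → no.
rehearsal [Sat 05:00, Sun 23:00] → contains → no.
sync_call [Thu 17:00, Fri 18:00] → before → no.
triage [Mon 07:00, Wed 16:00] → before → no.
Result: none.

none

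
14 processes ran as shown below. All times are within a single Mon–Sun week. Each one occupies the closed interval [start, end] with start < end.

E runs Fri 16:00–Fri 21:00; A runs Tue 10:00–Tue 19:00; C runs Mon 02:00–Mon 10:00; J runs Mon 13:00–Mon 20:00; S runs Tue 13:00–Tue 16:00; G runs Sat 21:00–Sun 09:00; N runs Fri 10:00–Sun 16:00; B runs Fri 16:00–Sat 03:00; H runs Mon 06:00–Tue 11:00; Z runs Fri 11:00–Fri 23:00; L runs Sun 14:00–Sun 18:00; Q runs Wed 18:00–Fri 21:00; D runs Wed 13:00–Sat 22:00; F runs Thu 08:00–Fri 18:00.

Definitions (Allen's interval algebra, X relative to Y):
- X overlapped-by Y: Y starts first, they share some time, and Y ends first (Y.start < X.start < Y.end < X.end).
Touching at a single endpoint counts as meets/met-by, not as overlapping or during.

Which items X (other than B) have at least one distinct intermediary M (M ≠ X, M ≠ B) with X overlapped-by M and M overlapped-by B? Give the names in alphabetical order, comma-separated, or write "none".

none

Target B = [Fri 16:00, Sat 03:00].
Intermediaries M with M overlapped-by B: none.
Union: none.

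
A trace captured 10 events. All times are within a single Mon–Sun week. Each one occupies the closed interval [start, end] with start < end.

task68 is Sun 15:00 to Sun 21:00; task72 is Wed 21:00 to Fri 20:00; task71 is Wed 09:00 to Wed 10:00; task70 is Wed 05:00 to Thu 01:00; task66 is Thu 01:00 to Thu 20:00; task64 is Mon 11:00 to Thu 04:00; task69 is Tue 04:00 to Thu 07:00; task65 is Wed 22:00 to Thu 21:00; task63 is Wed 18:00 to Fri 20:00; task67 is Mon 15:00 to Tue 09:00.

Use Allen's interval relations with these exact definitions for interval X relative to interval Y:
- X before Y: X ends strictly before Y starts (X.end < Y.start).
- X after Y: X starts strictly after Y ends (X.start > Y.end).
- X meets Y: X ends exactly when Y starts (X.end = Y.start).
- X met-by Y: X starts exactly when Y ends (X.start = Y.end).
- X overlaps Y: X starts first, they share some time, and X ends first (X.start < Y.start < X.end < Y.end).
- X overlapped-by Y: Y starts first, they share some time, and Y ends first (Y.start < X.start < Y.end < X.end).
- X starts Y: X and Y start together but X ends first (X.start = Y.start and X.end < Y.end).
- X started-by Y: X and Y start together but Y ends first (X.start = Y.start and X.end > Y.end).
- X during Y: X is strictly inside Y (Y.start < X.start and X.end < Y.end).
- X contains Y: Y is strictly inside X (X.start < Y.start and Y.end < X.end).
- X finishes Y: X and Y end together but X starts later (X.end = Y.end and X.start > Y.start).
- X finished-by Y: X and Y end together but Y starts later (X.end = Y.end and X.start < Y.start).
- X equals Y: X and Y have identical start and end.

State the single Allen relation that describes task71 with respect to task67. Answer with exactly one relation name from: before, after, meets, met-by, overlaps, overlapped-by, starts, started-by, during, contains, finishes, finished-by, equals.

after

task71 = [Wed 09:00, Wed 10:00]; task67 = [Mon 15:00, Tue 09:00].
Compare endpoints: task71.start > task67.start, task71.start > task67.end, task71.end > task67.start, task71.end > task67.end.
That pattern is 'after'.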